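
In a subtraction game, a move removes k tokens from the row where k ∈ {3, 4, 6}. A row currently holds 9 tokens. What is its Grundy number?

Compute g(0), g(1), … for moves {3, 4, 6}:
g(0) = mex{} = 0
g(1) = mex{} = 0
g(2) = mex{} = 0
g(3) = mex{0} = 1
g(4) = mex{0} = 1
g(5) = mex{0} = 1
g(6) = mex{0,1} = 2
g(7) = mex{0,1} = 2
g(8) = mex{0,1} = 2
g(9) = mex{1,2} = 0
So g(9) = 0.

0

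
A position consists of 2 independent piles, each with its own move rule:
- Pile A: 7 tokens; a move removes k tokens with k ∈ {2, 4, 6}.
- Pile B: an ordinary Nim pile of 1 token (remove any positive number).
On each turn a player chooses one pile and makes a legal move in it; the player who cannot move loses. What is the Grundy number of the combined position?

Grundy values for pile A (subtraction set {2, 4, 6}):
k:     0  1  2  3  4  5  6  7
g(k):  0  0  1  1  2  2  3  3
So g(7) = 3.
Pile B is a plain Nim pile of size 1, so its Grundy value is 1.
The value of a disjunctive sum is the nim-sum of the parts.
Combined value = 3 XOR 1 = 2.

2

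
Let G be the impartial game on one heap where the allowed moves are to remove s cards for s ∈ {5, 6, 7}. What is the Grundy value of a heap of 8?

Compute g(0), g(1), … for moves {5, 6, 7}:
k:     0  1  2  3  4  5  6  7  8
g(k):  0  0  0  0  0  1  1  1  1
So g(8) = 1.

1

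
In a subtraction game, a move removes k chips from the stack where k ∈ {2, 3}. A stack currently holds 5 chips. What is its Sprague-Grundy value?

Grundy values for subtraction set {2, 3}:
k:     0  1  2  3  4  5
g(k):  0  0  1  1  2  0
So g(5) = 0.

0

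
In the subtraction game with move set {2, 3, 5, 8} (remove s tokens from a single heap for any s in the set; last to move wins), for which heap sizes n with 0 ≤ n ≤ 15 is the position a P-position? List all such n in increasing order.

0, 1, 7, 11

Build the Grundy sequence with g(k) = mex{g(k−s) : s ∈ {2, 3, 5, 8}, s ≤ k}:
k:     0  1  2  3  4  5  6  7  8  9 10 11 12 13 14 15
g(k):  0  0  1  1  2  2  3  0  4  1  3  0  4  1  2  2
The P-positions (g = 0) in 0..15 are 0, 1, 7, 11.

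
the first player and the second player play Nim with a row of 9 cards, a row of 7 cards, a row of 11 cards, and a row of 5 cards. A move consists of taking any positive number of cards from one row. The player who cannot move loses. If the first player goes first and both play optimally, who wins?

the second player wins

Nim-sum: 9 XOR 7 XOR 11 XOR 5 = 0.
The nim-sum is 0, so this is a P-position: the player to move is in a losing position under optimal play; the first player is about to move from it and so loses — the second player wins.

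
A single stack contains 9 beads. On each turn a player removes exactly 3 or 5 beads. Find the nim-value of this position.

0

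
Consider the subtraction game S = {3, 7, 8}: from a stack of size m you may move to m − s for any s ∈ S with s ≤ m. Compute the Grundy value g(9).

Compute g(0), g(1), … for moves {3, 7, 8}:
k:     0  1  2  3  4  5  6  7  8  9
g(k):  0  0  0  1  1  1  0  2  2  1
So g(9) = 1.

1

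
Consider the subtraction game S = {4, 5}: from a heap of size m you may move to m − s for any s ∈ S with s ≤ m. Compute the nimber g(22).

1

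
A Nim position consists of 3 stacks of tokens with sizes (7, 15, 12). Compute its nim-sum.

4

In binary:
  0111  (7)
  1111  (15)
  1100  (12)
  ----
  0100  (4)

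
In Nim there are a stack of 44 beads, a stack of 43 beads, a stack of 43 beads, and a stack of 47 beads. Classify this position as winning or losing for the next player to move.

Winning position

Compute the nim-sum pairwise:
44 ⊕ 43 = 7
7 ⊕ 43 = 44
44 ⊕ 47 = 3
The nim-sum is 3 ≠ 0, so this is an N-position: the player to move can win.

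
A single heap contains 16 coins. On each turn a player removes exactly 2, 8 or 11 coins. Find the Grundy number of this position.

Grundy values for subtraction set {2, 8, 11}:
k:     0  1  2  3  4  5  6  7  8  9 10 11 12 13 14 15 16
g(k):  0  0  1  1  0  0  1  1  2  2  0  3  1  2  0  3  1
So g(16) = 1.

1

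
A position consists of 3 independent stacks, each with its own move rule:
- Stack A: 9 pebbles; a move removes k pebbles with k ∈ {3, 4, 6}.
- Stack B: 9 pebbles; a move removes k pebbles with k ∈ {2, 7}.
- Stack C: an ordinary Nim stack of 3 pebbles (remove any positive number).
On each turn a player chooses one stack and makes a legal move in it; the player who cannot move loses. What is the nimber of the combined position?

Build the Grundy sequence for stack A with g(k) = mex{g(k−s) : s ∈ {3, 4, 6}, s ≤ k}:
g(0) = mex{} = 0
g(1) = mex{} = 0
g(2) = mex{} = 0
g(3) = mex{0} = 1
g(4) = mex{0} = 1
g(5) = mex{0} = 1
g(6) = mex{0,1} = 2
g(7) = mex{0,1} = 2
g(8) = mex{0,1} = 2
g(9) = mex{1,2} = 0
So g(9) = 0.
Build the Grundy sequence for stack B with g(k) = mex{g(k−s) : s ∈ {2, 7}, s ≤ k}:
g(0) = mex{} = 0
g(1) = mex{} = 0
g(2) = mex{0} = 1
g(3) = mex{0} = 1
g(4) = mex{1} = 0
g(5) = mex{1} = 0
g(6) = mex{0} = 1
g(7) = mex{0} = 1
g(8) = mex{0,1} = 2
g(9) = mex{1} = 0
So g(9) = 0.
Stack C is a plain Nim stack of size 3, so its Grundy value is 3.
By the Sprague-Grundy theorem, the Grundy value of a sum of independent games is the XOR of the component values.
Combined value = 0 XOR 0 XOR 3 = 3.

3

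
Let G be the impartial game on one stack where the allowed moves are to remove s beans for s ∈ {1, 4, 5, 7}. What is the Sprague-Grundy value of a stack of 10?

Grundy values for subtraction set {1, 4, 5, 7}:
k:     0  1  2  3  4  5  6  7  8  9 10
g(k):  0  1  0  1  2  3  2  3  0  1  0
So g(10) = 0.

0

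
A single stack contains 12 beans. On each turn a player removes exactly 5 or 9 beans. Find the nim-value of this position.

2

Build the Grundy sequence with g(k) = mex{g(k−s) : s ∈ {5, 9}, s ≤ k}:
g(0) = mex{} = 0
g(1) = mex{} = 0
g(2) = mex{} = 0
g(3) = mex{} = 0
g(4) = mex{} = 0
g(5) = mex{0} = 1
g(6) = mex{0} = 1
g(7) = mex{0} = 1
g(8) = mex{0} = 1
g(9) = mex{0} = 1
g(10) = mex{0,1} = 2
g(11) = mex{0,1} = 2
g(12) = mex{0,1} = 2
So g(12) = 2.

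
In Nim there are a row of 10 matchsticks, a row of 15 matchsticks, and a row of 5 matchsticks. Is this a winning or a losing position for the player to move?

Losing position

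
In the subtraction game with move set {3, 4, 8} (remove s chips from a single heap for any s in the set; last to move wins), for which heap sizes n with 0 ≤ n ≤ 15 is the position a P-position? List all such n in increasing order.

Grundy values for subtraction set {3, 4, 8}:
k:     0  1  2  3  4  5  6  7  8  9 10 11 12 13 14 15
g(k):  0  0  0  1  1  1  2  0  2  3  1  3  0  0  0  1
The P-positions (g = 0) in 0..15 are 0, 1, 2, 7, 12, 13, 14.

0, 1, 2, 7, 12, 13, 14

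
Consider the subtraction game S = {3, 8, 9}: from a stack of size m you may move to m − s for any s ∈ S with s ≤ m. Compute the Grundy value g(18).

0

Grundy values for subtraction set {3, 8, 9}:
k:     0  1  2  3  4  5  6  7  8  9 10 11 12 13 14 15 16 17 18
g(k):  0  0  0  1  1  1  0  0  2  1  1  3  0  0  2  1  1  0  0
So g(18) = 0.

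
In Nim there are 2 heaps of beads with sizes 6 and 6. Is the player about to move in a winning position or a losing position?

Losing position

Compute the nim-sum pairwise:
6 XOR 6 = 0
The nim-sum is 0, so this is a P-position: the player to move is in a losing position under optimal play.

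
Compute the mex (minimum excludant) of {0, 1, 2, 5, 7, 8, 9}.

3

The values 0, 1, 2 are all present; 3 is the first non-negative integer missing from the set.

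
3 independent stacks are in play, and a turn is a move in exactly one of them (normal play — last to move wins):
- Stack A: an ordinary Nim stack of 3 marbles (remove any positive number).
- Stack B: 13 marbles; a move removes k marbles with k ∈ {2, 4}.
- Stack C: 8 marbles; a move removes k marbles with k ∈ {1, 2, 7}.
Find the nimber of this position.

1

Stack A is a plain Nim stack of size 3, so its Grundy value is 3.
For stack B, compute g(0), g(1), … with moves {2, 4}:
g(0) = mex{} = 0
g(1) = mex{} = 0
g(2) = mex{0} = 1
g(3) = mex{0} = 1
g(4) = mex{0,1} = 2
g(5) = mex{0,1} = 2
g(6) = mex{1,2} = 0
g(7) = mex{1,2} = 0
g(8) = mex{0,2} = 1
g(9) = mex{0,2} = 1
g(10) = mex{0,1} = 2
g(11) = mex{0,1} = 2
g(12) = mex{1,2} = 0
g(13) = mex{1,2} = 0
So g(13) = 0.
For stack C, compute g(0), g(1), … with moves {1, 2, 7}:
g(0) = mex{} = 0
g(1) = mex{0} = 1
g(2) = mex{0,1} = 2
g(3) = mex{1,2} = 0
g(4) = mex{0,2} = 1
g(5) = mex{0,1} = 2
g(6) = mex{1,2} = 0
g(7) = mex{0,2} = 1
g(8) = mex{0,1} = 2
So g(8) = 2.
By the Sprague-Grundy theorem, the Grundy value of a sum of independent games is the XOR of the component values.
Combined value = 3 ⊕ 0 ⊕ 2 = 1.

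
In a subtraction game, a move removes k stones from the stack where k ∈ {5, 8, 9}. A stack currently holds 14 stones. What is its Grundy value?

Compute g(0), g(1), … for moves {5, 8, 9}:
g(0) = mex{} = 0
g(1) = mex{} = 0
g(2) = mex{} = 0
g(3) = mex{} = 0
g(4) = mex{} = 0
g(5) = mex{0} = 1
g(6) = mex{0} = 1
g(7) = mex{0} = 1
g(8) = mex{0} = 1
g(9) = mex{0} = 1
g(10) = mex{0,1} = 2
g(11) = mex{0,1} = 2
g(12) = mex{0,1} = 2
g(13) = mex{0,1} = 2
g(14) = mex{1} = 0
So g(14) = 0.

0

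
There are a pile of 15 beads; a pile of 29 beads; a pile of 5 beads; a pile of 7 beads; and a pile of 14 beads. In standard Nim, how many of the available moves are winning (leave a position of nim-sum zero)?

1

Write each in binary and XOR column by column:
  01111  (15)
  11101  (29)
  00101  (5)
  00111  (7)
  01110  (14)
  -----
  11110  (30)
The overall nim-sum is X = 30. A pile of size p has a winning move iff p XOR X < p (reduce it to p XOR X).
  15: 15 XOR 30 = 17 ≥ 15 — no move.
  29: 29 XOR 30 = 3 < 29 — winning move (to 3).
  5: 5 XOR 30 = 27 ≥ 5 — no move.
  7: 7 XOR 30 = 25 ≥ 7 — no move.
  14: 14 XOR 30 = 16 ≥ 14 — no move.
That gives 1 winning move.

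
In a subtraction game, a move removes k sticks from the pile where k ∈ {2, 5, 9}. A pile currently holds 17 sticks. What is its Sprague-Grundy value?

Grundy values for subtraction set {2, 5, 9}:
k:     0  1  2  3  4  5  6  7  8  9 10 11 12 13 14 15 16 17
g(k):  0  0  1  1  0  2  1  0  0  1  1  0  2  1  0  0  1  1
So g(17) = 1.

1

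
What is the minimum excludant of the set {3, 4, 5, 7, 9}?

0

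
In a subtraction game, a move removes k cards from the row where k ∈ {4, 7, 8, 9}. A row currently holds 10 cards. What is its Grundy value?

2

Grundy values for subtraction set {4, 7, 8, 9}:
g(0) = mex{} = 0
g(1) = mex{} = 0
g(2) = mex{} = 0
g(3) = mex{} = 0
g(4) = mex{0} = 1
g(5) = mex{0} = 1
g(6) = mex{0} = 1
g(7) = mex{0} = 1
g(8) = mex{0,1} = 2
g(9) = mex{0,1} = 2
g(10) = mex{0,1} = 2
So g(10) = 2.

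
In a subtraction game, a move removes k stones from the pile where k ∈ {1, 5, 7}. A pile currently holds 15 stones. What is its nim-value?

1

Compute g(0), g(1), … for moves {1, 5, 7}:
k:     0  1  2  3  4  5  6  7  8  9 10 11 12 13 14 15
g(k):  0  1  0  1  0  1  0  1  0  1  0  1  0  1  0  1
So g(15) = 1.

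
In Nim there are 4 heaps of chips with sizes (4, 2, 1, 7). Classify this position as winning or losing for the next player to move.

Compute the nim-sum pairwise:
4 ^ 2 = 6
6 ^ 1 = 7
7 ^ 7 = 0
The nim-sum is 0, so this is a P-position: the player to move is in a losing position under optimal play.

Losing position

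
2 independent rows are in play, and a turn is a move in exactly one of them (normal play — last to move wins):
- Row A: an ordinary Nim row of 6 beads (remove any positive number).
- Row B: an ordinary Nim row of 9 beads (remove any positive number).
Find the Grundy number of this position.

Row A is a plain Nim row of size 6, so its Grundy value is 6.
Row B is a plain Nim row of size 9, so its Grundy value is 9.
By the Sprague-Grundy theorem, the Grundy value of a sum of independent games is the XOR of the component values.
Combined value = 6 XOR 9 = 15.

15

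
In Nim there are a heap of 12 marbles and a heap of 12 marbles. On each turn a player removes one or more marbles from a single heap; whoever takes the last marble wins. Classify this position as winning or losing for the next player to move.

Losing position

Compute the nim-sum pairwise:
12 ^ 12 = 0
The nim-sum is 0, so this is a P-position: the player to move is in a losing position under optimal play.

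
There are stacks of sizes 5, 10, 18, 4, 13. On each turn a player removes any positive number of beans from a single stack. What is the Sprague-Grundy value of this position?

20

Nim-sum: 5 ^ 10 ^ 18 ^ 4 ^ 13 = 20.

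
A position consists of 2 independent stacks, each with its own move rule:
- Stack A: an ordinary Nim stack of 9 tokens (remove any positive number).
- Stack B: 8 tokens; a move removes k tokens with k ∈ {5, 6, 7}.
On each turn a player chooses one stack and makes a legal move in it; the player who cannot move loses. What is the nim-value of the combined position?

8

Stack A is a plain Nim stack of size 9, so its Grundy value is 9.
Build the Grundy sequence for stack B with g(k) = mex{g(k−s) : s ∈ {5, 6, 7}, s ≤ k}:
k:     0  1  2  3  4  5  6  7  8
g(k):  0  0  0  0  0  1  1  1  1
So g(8) = 1.
By the Sprague-Grundy theorem, the Grundy value of a sum of independent games is the XOR of the component values.
Combined value = 9 XOR 1 = 8.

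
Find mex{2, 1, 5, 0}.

3

The values 0, 1, 2 are all present; 3 is the first non-negative integer missing from the set.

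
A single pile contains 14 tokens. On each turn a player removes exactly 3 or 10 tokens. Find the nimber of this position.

0

Build the Grundy sequence with g(k) = mex{g(k−s) : s ∈ {3, 10}, s ≤ k}:
k:     0  1  2  3  4  5  6  7  8  9 10 11 12 13 14
g(k):  0  0  0  1  1  1  0  0  0  1  1  1  2  0  0
So g(14) = 0.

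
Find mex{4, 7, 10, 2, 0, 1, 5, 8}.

The values 0, 1, 2 are all present; 3 is the first non-negative integer missing from the set.

3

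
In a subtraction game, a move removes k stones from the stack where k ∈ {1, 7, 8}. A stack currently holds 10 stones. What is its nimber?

Compute g(0), g(1), … for moves {1, 7, 8}:
k:     0  1  2  3  4  5  6  7  8  9 10
g(k):  0  1  0  1  0  1  0  1  2  3  2
So g(10) = 2.

2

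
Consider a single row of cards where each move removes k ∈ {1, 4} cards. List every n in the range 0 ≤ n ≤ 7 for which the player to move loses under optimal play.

0, 2, 5, 7

Build the Grundy sequence with g(k) = mex{g(k−s) : s ∈ {1, 4}, s ≤ k}:
k:     0  1  2  3  4  5  6  7
g(k):  0  1  0  1  2  0  1  0
The P-positions (g = 0) in 0..7 are 0, 2, 5, 7.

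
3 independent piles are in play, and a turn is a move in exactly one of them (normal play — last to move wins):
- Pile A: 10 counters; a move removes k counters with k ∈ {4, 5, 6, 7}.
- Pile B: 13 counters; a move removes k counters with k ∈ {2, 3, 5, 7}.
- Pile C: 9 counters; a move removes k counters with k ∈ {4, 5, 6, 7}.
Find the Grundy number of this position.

Build the Grundy sequence for pile A with g(k) = mex{g(k−s) : s ∈ {4, 5, 6, 7}, s ≤ k}:
g(0) = mex{} = 0
g(1) = mex{} = 0
g(2) = mex{} = 0
g(3) = mex{} = 0
g(4) = mex{0} = 1
g(5) = mex{0} = 1
g(6) = mex{0} = 1
g(7) = mex{0} = 1
g(8) = mex{0,1} = 2
g(9) = mex{0,1} = 2
g(10) = mex{0,1} = 2
So g(10) = 2.
Build the Grundy sequence for pile B with g(k) = mex{g(k−s) : s ∈ {2, 3, 5, 7}, s ≤ k}:
g(0) = mex{} = 0
g(1) = mex{} = 0
g(2) = mex{0} = 1
g(3) = mex{0} = 1
g(4) = mex{0,1} = 2
g(5) = mex{0,1} = 2
g(6) = mex{0,1,2} = 3
g(7) = mex{0,1,2} = 3
g(8) = mex{0,1,2,3} = 4
g(9) = mex{1,2,3} = 0
g(10) = mex{1,2,3,4} = 0
g(11) = mex{0,2,3,4} = 1
g(12) = mex{0,2,3} = 1
g(13) = mex{0,1,3,4} = 2
So g(13) = 2.
For pile C, compute g(0), g(1), … with moves {4, 5, 6, 7}:
k:     0  1  2  3  4  5  6  7  8  9
g(k):  0  0  0  0  1  1  1  1  2  2
So g(9) = 2.
By the Sprague-Grundy theorem, the Grundy value of a sum of independent games is the XOR of the component values.
Combined value = 2 XOR 2 XOR 2 = 2.

2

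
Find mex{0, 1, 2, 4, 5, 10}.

The values 0, 1, 2 are all present; 3 is the first non-negative integer missing from the set.

3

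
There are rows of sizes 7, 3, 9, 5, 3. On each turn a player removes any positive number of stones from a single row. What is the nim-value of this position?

11

Compute the nim-sum pairwise:
7 ⊕ 3 = 4
4 ⊕ 9 = 13
13 ⊕ 5 = 8
8 ⊕ 3 = 11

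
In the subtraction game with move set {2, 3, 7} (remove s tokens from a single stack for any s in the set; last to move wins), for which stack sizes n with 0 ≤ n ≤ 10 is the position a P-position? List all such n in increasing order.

0, 1, 5, 6, 10

Grundy values for subtraction set {2, 3, 7}:
g(0) = mex{} = 0
g(1) = mex{} = 0
g(2) = mex{0} = 1
g(3) = mex{0} = 1
g(4) = mex{0,1} = 2
g(5) = mex{1} = 0
g(6) = mex{1,2} = 0
g(7) = mex{0,2} = 1
g(8) = mex{0} = 1
g(9) = mex{0,1} = 2
g(10) = mex{1} = 0
The P-positions (g = 0) in 0..10 are 0, 1, 5, 6, 10.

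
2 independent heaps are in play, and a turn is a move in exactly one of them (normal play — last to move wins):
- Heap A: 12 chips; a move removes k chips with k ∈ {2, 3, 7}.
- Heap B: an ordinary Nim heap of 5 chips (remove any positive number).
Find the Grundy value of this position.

4

Grundy values for heap A (subtraction set {2, 3, 7}):
g(0) = mex{} = 0
g(1) = mex{} = 0
g(2) = mex{0} = 1
g(3) = mex{0} = 1
g(4) = mex{0,1} = 2
g(5) = mex{1} = 0
g(6) = mex{1,2} = 0
g(7) = mex{0,2} = 1
g(8) = mex{0} = 1
g(9) = mex{0,1} = 2
g(10) = mex{1} = 0
g(11) = mex{1,2} = 0
g(12) = mex{0,2} = 1
So g(12) = 1.
Heap B is a plain Nim heap of size 5, so its Grundy value is 5.
By the Sprague-Grundy theorem, the Grundy value of a sum of independent games is the XOR of the component values.
Combined value = 1 ⊕ 5 = 4.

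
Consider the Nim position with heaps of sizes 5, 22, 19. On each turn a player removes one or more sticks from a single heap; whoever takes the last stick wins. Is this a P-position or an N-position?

P-position

Compute the nim-sum pairwise:
5 ^ 22 = 19
19 ^ 19 = 0
The nim-sum is 0, so this is a P-position: the player to move is in a losing position under optimal play.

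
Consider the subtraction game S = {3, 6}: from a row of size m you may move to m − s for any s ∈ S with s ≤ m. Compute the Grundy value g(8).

Grundy values for subtraction set {3, 6}:
k:     0  1  2  3  4  5  6  7  8
g(k):  0  0  0  1  1  1  2  2  2
So g(8) = 2.

2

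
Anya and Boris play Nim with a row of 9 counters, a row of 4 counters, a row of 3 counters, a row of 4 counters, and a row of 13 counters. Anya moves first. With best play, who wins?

Bitwise XOR of the heap sizes:
  1001  (9)
  0100  (4)
  0011  (3)
  0100  (4)
  1101  (13)
  ----
  0111  (7)
The nim-sum is 7 ≠ 0, so this is an N-position: the player to move can win; Anya has a winning move.

Anya wins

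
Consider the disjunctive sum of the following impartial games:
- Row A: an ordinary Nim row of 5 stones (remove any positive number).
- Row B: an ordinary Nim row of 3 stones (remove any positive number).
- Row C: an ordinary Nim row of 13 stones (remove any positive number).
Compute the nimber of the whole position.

11

Row A is a plain Nim row of size 5, so its Grundy value is 5.
Row B is a plain Nim row of size 3, so its Grundy value is 3.
Row C is a plain Nim row of size 13, so its Grundy value is 13.
By the Sprague-Grundy theorem, the Grundy value of a sum of independent games is the XOR of the component values.
Combined value = 5 XOR 3 XOR 13 = 11.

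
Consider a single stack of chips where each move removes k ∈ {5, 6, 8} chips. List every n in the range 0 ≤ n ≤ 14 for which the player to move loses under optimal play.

0, 1, 2, 3, 4, 13, 14

Grundy values for subtraction set {5, 6, 8}:
g(0) = mex{} = 0
g(1) = mex{} = 0
g(2) = mex{} = 0
g(3) = mex{} = 0
g(4) = mex{} = 0
g(5) = mex{0} = 1
g(6) = mex{0} = 1
g(7) = mex{0} = 1
g(8) = mex{0} = 1
g(9) = mex{0} = 1
g(10) = mex{0,1} = 2
g(11) = mex{0,1} = 2
g(12) = mex{0,1} = 2
g(13) = mex{1} = 0
g(14) = mex{1} = 0
The P-positions (g = 0) in 0..14 are 0, 1, 2, 3, 4, 13, 14.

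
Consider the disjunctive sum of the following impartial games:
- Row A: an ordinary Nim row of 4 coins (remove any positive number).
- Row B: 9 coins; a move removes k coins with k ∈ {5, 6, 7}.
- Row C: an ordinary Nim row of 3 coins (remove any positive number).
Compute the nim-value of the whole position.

Row A is a plain Nim row of size 4, so its Grundy value is 4.
Grundy values for row B (subtraction set {5, 6, 7}):
g(0) = mex{} = 0
g(1) = mex{} = 0
g(2) = mex{} = 0
g(3) = mex{} = 0
g(4) = mex{} = 0
g(5) = mex{0} = 1
g(6) = mex{0} = 1
g(7) = mex{0} = 1
g(8) = mex{0} = 1
g(9) = mex{0} = 1
So g(9) = 1.
Row C is a plain Nim row of size 3, so its Grundy value is 3.
By the Sprague-Grundy theorem, the Grundy value of a sum of independent games is the XOR of the component values.
Combined value = 4 XOR 1 XOR 3 = 6.

6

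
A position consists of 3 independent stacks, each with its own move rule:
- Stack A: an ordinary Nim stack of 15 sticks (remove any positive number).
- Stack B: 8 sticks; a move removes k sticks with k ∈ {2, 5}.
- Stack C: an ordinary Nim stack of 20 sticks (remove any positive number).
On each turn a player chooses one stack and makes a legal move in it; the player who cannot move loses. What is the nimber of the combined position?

Stack A is a plain Nim stack of size 15, so its Grundy value is 15.
Grundy values for stack B (subtraction set {2, 5}):
g(0) = mex{} = 0
g(1) = mex{} = 0
g(2) = mex{0} = 1
g(3) = mex{0} = 1
g(4) = mex{1} = 0
g(5) = mex{0,1} = 2
g(6) = mex{0} = 1
g(7) = mex{1,2} = 0
g(8) = mex{1} = 0
So g(8) = 0.
Stack C is a plain Nim stack of size 20, so its Grundy value is 20.
By the Sprague-Grundy theorem, the Grundy value of a sum of independent games is the XOR of the component values.
Combined value = 15 ⊕ 0 ⊕ 20 = 27.

27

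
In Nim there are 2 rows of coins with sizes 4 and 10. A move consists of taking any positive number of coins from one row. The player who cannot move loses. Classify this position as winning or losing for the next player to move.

Winning position

Compute the nim-sum pairwise:
4 ^ 10 = 14
The nim-sum is 14 ≠ 0, so this is an N-position: the player to move can win.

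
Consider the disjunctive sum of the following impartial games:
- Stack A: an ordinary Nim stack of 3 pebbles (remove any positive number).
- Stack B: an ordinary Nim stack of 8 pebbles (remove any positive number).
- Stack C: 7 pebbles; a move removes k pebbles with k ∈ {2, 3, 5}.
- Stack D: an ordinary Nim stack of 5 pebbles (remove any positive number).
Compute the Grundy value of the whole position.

14

Stack A is a plain Nim stack of size 3, so its Grundy value is 3.
Stack B is a plain Nim stack of size 8, so its Grundy value is 8.
Build the Grundy sequence for stack C with g(k) = mex{g(k−s) : s ∈ {2, 3, 5}, s ≤ k}:
k:     0  1  2  3  4  5  6  7
g(k):  0  0  1  1  2  2  3  0
So g(7) = 0.
Stack D is a plain Nim stack of size 5, so its Grundy value is 5.
By the Sprague-Grundy theorem, the Grundy value of a sum of independent games is the XOR of the component values.
Combined value = 3 ⊕ 8 ⊕ 0 ⊕ 5 = 14.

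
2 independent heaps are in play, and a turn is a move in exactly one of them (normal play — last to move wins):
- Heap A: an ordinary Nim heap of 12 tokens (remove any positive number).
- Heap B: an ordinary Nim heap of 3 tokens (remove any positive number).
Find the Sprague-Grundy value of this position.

15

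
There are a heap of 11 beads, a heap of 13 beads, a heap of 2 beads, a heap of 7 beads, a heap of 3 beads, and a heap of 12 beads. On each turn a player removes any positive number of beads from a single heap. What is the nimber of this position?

Compute the nim-sum pairwise:
11 ⊕ 13 = 6
6 ⊕ 2 = 4
4 ⊕ 7 = 3
3 ⊕ 3 = 0
0 ⊕ 12 = 12

12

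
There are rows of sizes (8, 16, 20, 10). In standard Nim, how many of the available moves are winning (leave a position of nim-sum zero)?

Compute the nim-sum pairwise:
8 ^ 16 = 24
24 ^ 20 = 12
12 ^ 10 = 6
The overall nim-sum is X = 6. A row of size p has a winning move iff p XOR X < p (reduce it to p XOR X).
  8: 8 XOR 6 = 14 ≥ 8 — no move.
  16: 16 XOR 6 = 22 ≥ 16 — no move.
  20: 20 XOR 6 = 18 < 20 — winning move (to 18).
  10: 10 XOR 6 = 12 ≥ 10 — no move.
That gives 1 winning move.

1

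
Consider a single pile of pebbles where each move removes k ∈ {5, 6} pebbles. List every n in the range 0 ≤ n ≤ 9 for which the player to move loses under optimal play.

0, 1, 2, 3, 4

Build the Grundy sequence with g(k) = mex{g(k−s) : s ∈ {5, 6}, s ≤ k}:
g(0) = mex{} = 0
g(1) = mex{} = 0
g(2) = mex{} = 0
g(3) = mex{} = 0
g(4) = mex{} = 0
g(5) = mex{0} = 1
g(6) = mex{0} = 1
g(7) = mex{0} = 1
g(8) = mex{0} = 1
g(9) = mex{0} = 1
The P-positions (g = 0) in 0..9 are 0, 1, 2, 3, 4.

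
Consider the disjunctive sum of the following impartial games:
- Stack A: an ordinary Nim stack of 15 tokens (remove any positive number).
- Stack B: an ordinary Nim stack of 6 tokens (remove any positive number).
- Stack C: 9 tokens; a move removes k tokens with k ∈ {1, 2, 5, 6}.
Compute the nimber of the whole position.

11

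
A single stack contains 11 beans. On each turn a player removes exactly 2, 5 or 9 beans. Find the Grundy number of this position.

0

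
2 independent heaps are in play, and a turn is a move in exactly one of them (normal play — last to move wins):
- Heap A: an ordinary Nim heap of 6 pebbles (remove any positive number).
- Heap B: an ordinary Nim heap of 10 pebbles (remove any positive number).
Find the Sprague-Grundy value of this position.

12

Heap A is a plain Nim heap of size 6, so its Grundy value is 6.
Heap B is a plain Nim heap of size 10, so its Grundy value is 10.
By the Sprague-Grundy theorem, the Grundy value of a sum of independent games is the XOR of the component values.
Combined value = 6 ⊕ 10 = 12.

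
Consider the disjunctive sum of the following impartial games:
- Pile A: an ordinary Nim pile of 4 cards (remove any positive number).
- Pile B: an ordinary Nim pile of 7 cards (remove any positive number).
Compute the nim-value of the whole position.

Pile A is a plain Nim pile of size 4, so its Grundy value is 4.
Pile B is a plain Nim pile of size 7, so its Grundy value is 7.
By the Sprague-Grundy theorem, the Grundy value of a sum of independent games is the XOR of the component values.
Combined value = 4 ⊕ 7 = 3.

3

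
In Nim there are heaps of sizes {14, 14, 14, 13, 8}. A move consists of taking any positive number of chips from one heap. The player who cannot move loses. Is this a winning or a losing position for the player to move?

Nim-sum: 14 ^ 14 ^ 14 ^ 13 ^ 8 = 11.
The nim-sum is 11 ≠ 0, so this is an N-position: the player to move can win.

Winning position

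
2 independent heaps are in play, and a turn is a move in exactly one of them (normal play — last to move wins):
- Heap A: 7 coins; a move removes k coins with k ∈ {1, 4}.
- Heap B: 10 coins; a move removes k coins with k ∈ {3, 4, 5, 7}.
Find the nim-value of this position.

0

Build the Grundy sequence for heap A with g(k) = mex{g(k−s) : s ∈ {1, 4}, s ≤ k}:
g(0) = mex{} = 0
g(1) = mex{0} = 1
g(2) = mex{1} = 0
g(3) = mex{0} = 1
g(4) = mex{0,1} = 2
g(5) = mex{1,2} = 0
g(6) = mex{0} = 1
g(7) = mex{1} = 0
So g(7) = 0.
Build the Grundy sequence for heap B with g(k) = mex{g(k−s) : s ∈ {3, 4, 5, 7}, s ≤ k}:
g(0) = mex{} = 0
g(1) = mex{} = 0
g(2) = mex{} = 0
g(3) = mex{0} = 1
g(4) = mex{0} = 1
g(5) = mex{0} = 1
g(6) = mex{0,1} = 2
g(7) = mex{0,1} = 2
g(8) = mex{0,1} = 2
g(9) = mex{0,1,2} = 3
g(10) = mex{1,2} = 0
So g(10) = 0.
By the Sprague-Grundy theorem, the Grundy value of a sum of independent games is the XOR of the component values.
Combined value = 0 ⊕ 0 = 0.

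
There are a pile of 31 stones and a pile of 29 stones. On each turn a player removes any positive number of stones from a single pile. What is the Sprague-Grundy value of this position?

Write each in binary and XOR column by column:
  11111  (31)
  11101  (29)
  -----
  00010  (2)

2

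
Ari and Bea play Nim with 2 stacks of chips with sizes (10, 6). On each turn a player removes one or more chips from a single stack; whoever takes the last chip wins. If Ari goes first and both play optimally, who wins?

In binary:
  1010  (10)
  0110  (6)
  ----
  1100  (12)
The nim-sum is 12 ≠ 0, so this is an N-position: the player to move can win; Ari has a winning move.

Ari wins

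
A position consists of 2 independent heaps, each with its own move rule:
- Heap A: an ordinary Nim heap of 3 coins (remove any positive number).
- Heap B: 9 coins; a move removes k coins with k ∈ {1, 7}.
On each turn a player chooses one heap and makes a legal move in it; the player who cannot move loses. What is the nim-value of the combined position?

2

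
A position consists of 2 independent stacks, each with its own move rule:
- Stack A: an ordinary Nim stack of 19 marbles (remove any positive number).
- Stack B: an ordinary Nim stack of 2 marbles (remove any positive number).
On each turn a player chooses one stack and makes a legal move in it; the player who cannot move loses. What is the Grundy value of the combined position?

17

Stack A is a plain Nim stack of size 19, so its Grundy value is 19.
Stack B is a plain Nim stack of size 2, so its Grundy value is 2.
By the Sprague-Grundy theorem, the Grundy value of a sum of independent games is the XOR of the component values.
Combined value = 19 ⊕ 2 = 17.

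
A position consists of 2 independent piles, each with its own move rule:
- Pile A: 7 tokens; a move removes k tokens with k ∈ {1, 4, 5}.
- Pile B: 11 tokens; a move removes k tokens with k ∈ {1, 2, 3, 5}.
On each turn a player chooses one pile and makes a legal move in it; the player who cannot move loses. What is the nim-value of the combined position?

0

Build the Grundy sequence for pile A with g(k) = mex{g(k−s) : s ∈ {1, 4, 5}, s ≤ k}:
g(0) = mex{} = 0
g(1) = mex{0} = 1
g(2) = mex{1} = 0
g(3) = mex{0} = 1
g(4) = mex{0,1} = 2
g(5) = mex{0,1,2} = 3
g(6) = mex{0,1,3} = 2
g(7) = mex{0,1,2} = 3
So g(7) = 3.
Grundy values for pile B (subtraction set {1, 2, 3, 5}):
k:     0  1  2  3  4  5  6  7  8  9 10 11
g(k):  0  1  2  3  0  1  2  3  0  1  2  3
So g(11) = 3.
By the Sprague-Grundy theorem, the Grundy value of a sum of independent games is the XOR of the component values.
Combined value = 3 ⊕ 3 = 0.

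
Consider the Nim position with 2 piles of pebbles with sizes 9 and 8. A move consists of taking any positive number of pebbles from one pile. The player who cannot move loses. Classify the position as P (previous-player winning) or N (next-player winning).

N-position

Write each in binary and XOR column by column:
  1001  (9)
  1000  (8)
  ----
  0001  (1)
The nim-sum is 1 ≠ 0, so this is an N-position: the player to move can win.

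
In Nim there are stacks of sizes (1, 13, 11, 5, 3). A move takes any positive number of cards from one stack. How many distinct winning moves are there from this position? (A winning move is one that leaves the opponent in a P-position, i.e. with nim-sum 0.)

5

Compute the nim-sum pairwise:
1 ^ 13 = 12
12 ^ 11 = 7
7 ^ 5 = 2
2 ^ 3 = 1
The overall nim-sum is X = 1. A stack of size p has a winning move iff p XOR X < p (reduce it to p XOR X).
  1: 1 XOR 1 = 0 < 1 — winning move (to 0).
  13: 13 XOR 1 = 12 < 13 — winning move (to 12).
  11: 11 XOR 1 = 10 < 11 — winning move (to 10).
  5: 5 XOR 1 = 4 < 5 — winning move (to 4).
  3: 3 XOR 1 = 2 < 3 — winning move (to 2).
That gives 5 winning moves.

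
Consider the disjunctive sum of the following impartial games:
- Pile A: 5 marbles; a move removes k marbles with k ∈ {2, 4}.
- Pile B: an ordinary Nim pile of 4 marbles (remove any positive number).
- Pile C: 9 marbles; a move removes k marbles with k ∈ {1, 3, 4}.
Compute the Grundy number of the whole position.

6

Build the Grundy sequence for pile A with g(k) = mex{g(k−s) : s ∈ {2, 4}, s ≤ k}:
k:     0  1  2  3  4  5
g(k):  0  0  1  1  2  2
So g(5) = 2.
Pile B is a plain Nim pile of size 4, so its Grundy value is 4.
Build the Grundy sequence for pile C with g(k) = mex{g(k−s) : s ∈ {1, 3, 4}, s ≤ k}:
g(0) = mex{} = 0
g(1) = mex{0} = 1
g(2) = mex{1} = 0
g(3) = mex{0} = 1
g(4) = mex{0,1} = 2
g(5) = mex{0,1,2} = 3
g(6) = mex{0,1,3} = 2
g(7) = mex{1,2} = 0
g(8) = mex{0,2,3} = 1
g(9) = mex{1,2,3} = 0
So g(9) = 0.
By the Sprague-Grundy theorem, the Grundy value of a sum of independent games is the XOR of the component values.
Combined value = 2 XOR 4 XOR 0 = 6.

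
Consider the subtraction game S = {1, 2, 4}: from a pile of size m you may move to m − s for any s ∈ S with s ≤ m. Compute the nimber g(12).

Build the Grundy sequence with g(k) = mex{g(k−s) : s ∈ {1, 2, 4}, s ≤ k}:
g(0) = mex{} = 0
g(1) = mex{0} = 1
g(2) = mex{0,1} = 2
g(3) = mex{1,2} = 0
g(4) = mex{0,2} = 1
g(5) = mex{0,1} = 2
g(6) = mex{1,2} = 0
g(7) = mex{0,2} = 1
g(8) = mex{0,1} = 2
g(9) = mex{1,2} = 0
g(10) = mex{0,2} = 1
g(11) = mex{0,1} = 2
g(12) = mex{1,2} = 0
So g(12) = 0.

0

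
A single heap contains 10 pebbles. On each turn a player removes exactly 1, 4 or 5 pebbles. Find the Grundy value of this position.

0

Compute g(0), g(1), … for moves {1, 4, 5}:
k:     0  1  2  3  4  5  6  7  8  9 10
g(k):  0  1  0  1  2  3  2  3  0  1  0
So g(10) = 0.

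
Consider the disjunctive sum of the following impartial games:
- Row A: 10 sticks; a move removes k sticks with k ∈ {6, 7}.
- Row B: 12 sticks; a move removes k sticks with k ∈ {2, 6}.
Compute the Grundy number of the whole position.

1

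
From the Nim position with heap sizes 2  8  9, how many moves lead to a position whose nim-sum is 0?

1

Write each in binary and XOR column by column:
  0010  (2)
  1000  (8)
  1001  (9)
  ----
  0011  (3)
The overall nim-sum is X = 3. A heap of size p has a winning move iff p XOR X < p (reduce it to p XOR X).
  2: 2 XOR 3 = 1 < 2 — winning move (to 1).
  8: 8 XOR 3 = 11 ≥ 8 — no move.
  9: 9 XOR 3 = 10 ≥ 9 — no move.
That gives 1 winning move.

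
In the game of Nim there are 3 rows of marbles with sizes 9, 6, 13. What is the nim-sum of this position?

Compute the nim-sum pairwise:
9 ⊕ 6 = 15
15 ⊕ 13 = 2

2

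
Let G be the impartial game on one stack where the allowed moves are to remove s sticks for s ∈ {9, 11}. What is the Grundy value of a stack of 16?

Grundy values for subtraction set {9, 11}:
k:     0  1  2  3  4  5  6  7  8  9 10 11 12 13 14 15 16
g(k):  0  0  0  0  0  0  0  0  0  1  1  1  1  1  1  1  1
So g(16) = 1.

1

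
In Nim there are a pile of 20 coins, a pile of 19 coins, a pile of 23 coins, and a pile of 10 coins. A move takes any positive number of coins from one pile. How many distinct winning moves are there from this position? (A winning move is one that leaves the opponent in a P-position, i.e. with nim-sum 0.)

3

Compute the nim-sum pairwise:
20 ⊕ 19 = 7
7 ⊕ 23 = 16
16 ⊕ 10 = 26
The overall nim-sum is X = 26. A pile of size p has a winning move iff p XOR X < p (reduce it to p XOR X).
  20: 20 XOR 26 = 14 < 20 — winning move (to 14).
  19: 19 XOR 26 = 9 < 19 — winning move (to 9).
  23: 23 XOR 26 = 13 < 23 — winning move (to 13).
  10: 10 XOR 26 = 16 ≥ 10 — no move.
That gives 3 winning moves.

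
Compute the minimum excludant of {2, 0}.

1

0 is in the set but 1 is not, so the mex is 1.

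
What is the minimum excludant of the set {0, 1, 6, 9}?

The values 0, 1 are all present; 2 is the first non-negative integer missing from the set.

2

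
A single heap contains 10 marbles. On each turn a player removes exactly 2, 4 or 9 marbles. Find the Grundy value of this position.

2

Build the Grundy sequence with g(k) = mex{g(k−s) : s ∈ {2, 4, 9}, s ≤ k}:
g(0) = mex{} = 0
g(1) = mex{} = 0
g(2) = mex{0} = 1
g(3) = mex{0} = 1
g(4) = mex{0,1} = 2
g(5) = mex{0,1} = 2
g(6) = mex{1,2} = 0
g(7) = mex{1,2} = 0
g(8) = mex{0,2} = 1
g(9) = mex{0,2} = 1
g(10) = mex{0,1} = 2
So g(10) = 2.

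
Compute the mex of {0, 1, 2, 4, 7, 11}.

3

The values 0, 1, 2 are all present; 3 is the first non-negative integer missing from the set.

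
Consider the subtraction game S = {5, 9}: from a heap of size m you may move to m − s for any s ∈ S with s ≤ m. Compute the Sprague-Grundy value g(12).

Grundy values for subtraction set {5, 9}:
g(0) = mex{} = 0
g(1) = mex{} = 0
g(2) = mex{} = 0
g(3) = mex{} = 0
g(4) = mex{} = 0
g(5) = mex{0} = 1
g(6) = mex{0} = 1
g(7) = mex{0} = 1
g(8) = mex{0} = 1
g(9) = mex{0} = 1
g(10) = mex{0,1} = 2
g(11) = mex{0,1} = 2
g(12) = mex{0,1} = 2
So g(12) = 2.

2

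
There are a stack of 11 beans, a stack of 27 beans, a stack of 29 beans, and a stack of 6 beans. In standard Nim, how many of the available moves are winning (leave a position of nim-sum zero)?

Nim-sum: 11 XOR 27 XOR 29 XOR 6 = 11.
The overall nim-sum is X = 11. A stack of size p has a winning move iff p XOR X < p (reduce it to p XOR X).
  11: 11 XOR 11 = 0 < 11 — winning move (to 0).
  27: 27 XOR 11 = 16 < 27 — winning move (to 16).
  29: 29 XOR 11 = 22 < 29 — winning move (to 22).
  6: 6 XOR 11 = 13 ≥ 6 — no move.
That gives 3 winning moves.

3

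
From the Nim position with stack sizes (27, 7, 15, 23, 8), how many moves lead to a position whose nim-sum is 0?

Write each in binary and XOR column by column:
  11011  (27)
  00111  (7)
  01111  (15)
  10111  (23)
  01000  (8)
  -----
  01100  (12)
The overall nim-sum is X = 12. A stack of size p has a winning move iff p XOR X < p (reduce it to p XOR X).
  27: 27 XOR 12 = 23 < 27 — winning move (to 23).
  7: 7 XOR 12 = 11 ≥ 7 — no move.
  15: 15 XOR 12 = 3 < 15 — winning move (to 3).
  23: 23 XOR 12 = 27 ≥ 23 — no move.
  8: 8 XOR 12 = 4 < 8 — winning move (to 4).
That gives 3 winning moves.

3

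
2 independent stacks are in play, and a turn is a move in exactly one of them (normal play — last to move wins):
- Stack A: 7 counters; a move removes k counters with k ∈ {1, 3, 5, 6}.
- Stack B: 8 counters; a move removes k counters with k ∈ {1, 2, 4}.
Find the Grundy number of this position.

1

For stack A, compute g(0), g(1), … with moves {1, 3, 5, 6}:
k:     0  1  2  3  4  5  6  7
g(k):  0  1  0  1  0  1  2  3
So g(7) = 3.
For stack B, compute g(0), g(1), … with moves {1, 2, 4}:
k:     0  1  2  3  4  5  6  7  8
g(k):  0  1  2  0  1  2  0  1  2
So g(8) = 2.
By the Sprague-Grundy theorem, the Grundy value of a sum of independent games is the XOR of the component values.
Combined value = 3 ⊕ 2 = 1.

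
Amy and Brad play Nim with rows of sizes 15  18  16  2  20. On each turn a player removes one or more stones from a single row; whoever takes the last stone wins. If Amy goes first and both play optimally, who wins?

Nim-sum: 15 ⊕ 18 ⊕ 16 ⊕ 2 ⊕ 20 = 27.
The nim-sum is 27 ≠ 0, so this is an N-position: the player to move can win; Amy has a winning move.

Amy wins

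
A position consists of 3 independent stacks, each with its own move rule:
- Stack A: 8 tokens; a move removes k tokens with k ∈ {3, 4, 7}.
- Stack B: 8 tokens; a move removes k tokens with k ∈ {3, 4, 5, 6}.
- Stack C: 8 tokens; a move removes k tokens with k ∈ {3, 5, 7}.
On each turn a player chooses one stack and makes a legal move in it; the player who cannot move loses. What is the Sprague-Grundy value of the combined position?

2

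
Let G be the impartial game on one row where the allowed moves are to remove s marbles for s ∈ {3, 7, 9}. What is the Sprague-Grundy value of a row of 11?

Compute g(0), g(1), … for moves {3, 7, 9}:
k:     0  1  2  3  4  5  6  7  8  9 10 11
g(k):  0  0  0  1  1  1  0  2  2  1  3  3
So g(11) = 3.

3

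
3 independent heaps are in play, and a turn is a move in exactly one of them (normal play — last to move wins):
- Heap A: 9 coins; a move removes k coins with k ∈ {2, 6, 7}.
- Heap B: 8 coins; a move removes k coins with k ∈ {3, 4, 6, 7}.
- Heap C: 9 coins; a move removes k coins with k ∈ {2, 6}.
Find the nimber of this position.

2

Build the Grundy sequence for heap A with g(k) = mex{g(k−s) : s ∈ {2, 6, 7}, s ≤ k}:
k:     0  1  2  3  4  5  6  7  8  9
g(k):  0  0  1  1  0  0  1  1  2  0
So g(9) = 0.
Grundy values for heap B (subtraction set {3, 4, 6, 7}):
k:     0  1  2  3  4  5  6  7  8
g(k):  0  0  0  1  1  1  2  2  2
So g(8) = 2.
For heap C, compute g(0), g(1), … with moves {2, 6}:
g(0) = mex{} = 0
g(1) = mex{} = 0
g(2) = mex{0} = 1
g(3) = mex{0} = 1
g(4) = mex{1} = 0
g(5) = mex{1} = 0
g(6) = mex{0} = 1
g(7) = mex{0} = 1
g(8) = mex{1} = 0
g(9) = mex{1} = 0
So g(9) = 0.
By the Sprague-Grundy theorem, the Grundy value of a sum of independent games is the XOR of the component values.
Combined value = 0 ⊕ 2 ⊕ 0 = 2.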